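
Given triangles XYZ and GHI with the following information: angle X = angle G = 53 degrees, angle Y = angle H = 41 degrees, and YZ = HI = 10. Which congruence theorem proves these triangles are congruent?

The given information matches AAS: Two pairs of corresponding angles and a non-included side are equal (Angle-Angle-Side).

AAS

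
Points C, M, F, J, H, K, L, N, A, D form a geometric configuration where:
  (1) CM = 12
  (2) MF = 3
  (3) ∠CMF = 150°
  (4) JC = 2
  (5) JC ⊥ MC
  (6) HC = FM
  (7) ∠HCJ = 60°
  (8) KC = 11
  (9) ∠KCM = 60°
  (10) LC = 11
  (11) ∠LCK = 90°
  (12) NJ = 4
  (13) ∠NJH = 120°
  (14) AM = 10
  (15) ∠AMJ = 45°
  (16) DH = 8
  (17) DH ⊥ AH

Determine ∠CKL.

Step 1: By the law of cosines on triangle KCL: KL² = 11² + 11² − 2·11·11·cos(90°) = 242, so KL = 11·√2.
Step 2: By the inverse law of cosines on triangle CKL: cos(∠CKL) = (11² + (11·√2)² − 11²) / (2·11·11·√2) = 242/342.24 = 0.7071, so ∠CKL = 45°.

Therefore, the measure of angle ∠CKL = 45°.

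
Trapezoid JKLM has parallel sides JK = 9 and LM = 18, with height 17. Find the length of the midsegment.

The midsegment of a trapezoid = (base1 + base2) / 2
midsegment = (9 + 18) / 2
midsegment = 27 / 2
midsegment = 27/2

27/2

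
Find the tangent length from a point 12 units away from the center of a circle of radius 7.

The tangent, radius, and line from the external point to the center form a right triangle.
The right angle is where the tangent meets the radius.
By the Pythagorean theorem: tangent² + 7² = 12²
tangent² = 144 - 49 = 95
tangent = sqrt(95)

sqrt(95)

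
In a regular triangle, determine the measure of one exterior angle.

Each exterior angle of a regular n-gon is 360 / n.
For n = 3: 360 / 3 = 120 degrees.

120 degrees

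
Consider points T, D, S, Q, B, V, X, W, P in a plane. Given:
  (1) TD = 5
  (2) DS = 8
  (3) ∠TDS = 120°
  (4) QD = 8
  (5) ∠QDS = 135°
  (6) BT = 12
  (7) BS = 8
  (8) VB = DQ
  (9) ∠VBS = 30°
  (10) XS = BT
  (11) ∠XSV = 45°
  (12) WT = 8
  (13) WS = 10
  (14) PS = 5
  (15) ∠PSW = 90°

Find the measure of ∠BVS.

From the given relations: VB = DQ = 8.
Step 1: By the law of cosines on triangle VBS: VS² = 8² + 8² − 2·8·8·cos(30°) = 17.15, so VS ≈ 4.14.
Step 2: By the inverse law of cosines on triangle BVS: cos(∠BVS) = (8² + 4.14² − 8²) / (2·8·4.14) = 17.15/66.26 = 0.2588, so ∠BVS = 75°.

Therefore, the measure of angle ∠BVS = 75°.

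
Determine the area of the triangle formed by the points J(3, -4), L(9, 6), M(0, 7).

Shoelace: Area = (1/2)|3(6-7) + 9(7--4) + 0(-4-6)| = (1/2)(96) = 48

48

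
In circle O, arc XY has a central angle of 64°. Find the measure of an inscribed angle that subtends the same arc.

Inscribed angle = 64° / 2 = 32° (inscribed angle theorem).

32°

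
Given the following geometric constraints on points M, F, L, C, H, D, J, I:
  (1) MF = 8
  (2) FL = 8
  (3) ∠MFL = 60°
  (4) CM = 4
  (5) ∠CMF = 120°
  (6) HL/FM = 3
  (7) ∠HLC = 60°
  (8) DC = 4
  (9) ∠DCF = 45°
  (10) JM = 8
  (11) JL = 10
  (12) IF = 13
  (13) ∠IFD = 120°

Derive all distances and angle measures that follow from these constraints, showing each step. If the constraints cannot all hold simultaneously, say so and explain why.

The constraints are consistent.

From the given relations:
  HL = 3·FM = 3·8 = 24

Step 1: From MF = 8, FL = 8, and ∠MFL = 60°, by the law of cosines:
  ML² = MF² + FL² - 2·MF·FL·cos(60°) = 64 + 64 - 64 = 64
  ML = 8

Step 2: From FM = 8, MC = 4, and ∠FMC = 120°, by the law of cosines:
  FC² = FM² + MC² - 2·FM·MC·cos(120°) = 64 + 16 + 32 = 112
  FC = 4·√7

Step 3: From FC = 4·√7, CD = 4, and ∠FCD = 45°, by the law of cosines:
  FD² = FC² + CD² - 2·FC·CD·cos(45°) = 112 + 16 - 59.87 = 68.13
  FD ≈ 8.25

Step 4: From MF = 8, ML = 8, FL = 8, by the inverse law of cosines:
  cos(∠FML) = (MF² + ML² - FL²) / (2·MF·ML)
  ∠FML = 60°

Step 5: From MJ = 8, ML = 8, JL = 10, by the inverse law of cosines:
  cos(∠JML) = (MJ² + ML² - JL²) / (2·MJ·ML)
  ∠JML = 77.36°

Step 6: From FC = 4·√7, FM = 8, CM = 4, by the inverse law of cosines:
  cos(∠CFM) = (FC² + FM² - CM²) / (2·FC·FM)
  ∠CFM = 19.11°

Step 7: From LF = 8, LM = 8, FM = 8, by the inverse law of cosines:
  cos(∠FLM) = (LF² + LM² - FM²) / (2·LF·LM)
  ∠FLM = 60°

Step 8: From LJ = 10, LM = 8, JM = 8, by the inverse law of cosines:
  cos(∠JLM) = (LJ² + LM² - JM²) / (2·LJ·LM)
  ∠JLM = 51.32°

Step 9: From CF = 4·√7, CM = 4, FM = 8, by the inverse law of cosines:
  cos(∠FCM) = (CF² + CM² - FM²) / (2·CF·CM)
  ∠FCM = 40.89°

Step 10: From JL = 10, JM = 8, LM = 8, by the inverse law of cosines:
  cos(∠LJM) = (JL² + JM² - LM²) / (2·JL·JM)
  ∠LJM = 51.32°

Step 11: From DF = 8.25, FI = 13, and ∠DFI = 120°, by the law of cosines:
  DI² = DF² + FI² - 2·DF·FI·cos(120°) = 68.13 + 169 + 107.3 = 344.4
  DI ≈ 18.56

Step 12: From FC = 4·√7, FD = 8.25, CD = 4, by the inverse law of cosines:
  cos(∠CFD) = (FC² + FD² - CD²) / (2·FC·FD)
  ∠CFD = 20.04°

Step 13: From DC = 4, DF = 8.25, CF = 4·√7, by the inverse law of cosines:
  cos(∠CDF) = (DC² + DF² - CF²) / (2·DC·DF)
  ∠CDF = 114.96°

Step 14: From DF = 8.25, DI = 18.56, FI = 13, by the inverse law of cosines:
  cos(∠FDI) = (DF² + DI² - FI²) / (2·DF·DI)
  ∠FDI = 37.35°

Step 15: From ID = 18.56, IF = 13, DF = 8.25, by the inverse law of cosines:
  cos(∠DIF) = (ID² + IF² - DF²) / (2·ID·IF)
  ∠DIF = 22.65°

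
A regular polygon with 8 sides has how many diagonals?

Each of the 8 vertices connects to 5 non-adjacent vertices via diagonals.
Total connections = 8 × 5 = 40, but each diagonal is counted twice.
Number of diagonals = 40 / 2 = 20.

20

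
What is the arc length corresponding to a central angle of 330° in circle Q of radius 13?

Arc length = 2πr × θ/360
= 2π × 13 × 11/12
= 143*pi/6

143*pi/6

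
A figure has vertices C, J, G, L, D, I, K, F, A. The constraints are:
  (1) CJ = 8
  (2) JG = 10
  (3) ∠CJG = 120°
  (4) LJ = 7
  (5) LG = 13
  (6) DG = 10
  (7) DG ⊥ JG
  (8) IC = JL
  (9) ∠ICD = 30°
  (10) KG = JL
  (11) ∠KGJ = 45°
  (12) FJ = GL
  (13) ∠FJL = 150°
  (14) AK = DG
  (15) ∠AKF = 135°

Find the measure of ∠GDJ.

Step 1: By the law of cosines on triangle DGJ: DJ² = 10² + 10² − 2·10·10·cos(90°) = 200, so DJ = 10·√2.
Step 2: By the inverse law of cosines on triangle GDJ: cos(∠GDJ) = (10² + (10·√2)² − 10²) / (2·10·10·√2) = 200/282.84 = 0.7071, so ∠GDJ = 45°.

Therefore, the measure of angle ∠GDJ = 45°.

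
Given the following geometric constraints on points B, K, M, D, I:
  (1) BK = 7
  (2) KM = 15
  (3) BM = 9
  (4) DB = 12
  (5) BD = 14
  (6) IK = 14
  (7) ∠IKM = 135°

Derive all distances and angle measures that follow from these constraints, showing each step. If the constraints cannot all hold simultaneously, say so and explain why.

These constraints are not satisfiable: (4) DB = 12 and (5) BD = 14 assign two different lengths to the same segment. No planar figure meets all of them, so nothing further can be derived.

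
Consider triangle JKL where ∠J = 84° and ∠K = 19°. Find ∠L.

angle L = 180 - 84 - 19 = 77 degrees.

77 degrees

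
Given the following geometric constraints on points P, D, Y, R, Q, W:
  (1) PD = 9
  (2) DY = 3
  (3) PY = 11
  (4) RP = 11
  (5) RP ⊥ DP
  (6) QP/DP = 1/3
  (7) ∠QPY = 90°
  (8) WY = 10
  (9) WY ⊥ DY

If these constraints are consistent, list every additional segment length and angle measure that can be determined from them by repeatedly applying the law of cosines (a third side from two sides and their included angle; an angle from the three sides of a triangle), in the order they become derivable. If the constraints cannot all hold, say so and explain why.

The constraints are consistent. Derivable facts, in order:
After 1 step:
- DR ≈ 14.21
- DW = √109
- YQ = √130
- ∠DPY = 12.9°
- ∠DYP = 42.06°
- ∠PDY = 125.03°
After 2 steps:
- ∠DRP = 39.29°
- ∠DWY = 16.7°
- ∠PDR = 50.71°
- ∠PQY = 74.74°
- ∠PYQ = 15.26°
- ∠WDY = 73.3°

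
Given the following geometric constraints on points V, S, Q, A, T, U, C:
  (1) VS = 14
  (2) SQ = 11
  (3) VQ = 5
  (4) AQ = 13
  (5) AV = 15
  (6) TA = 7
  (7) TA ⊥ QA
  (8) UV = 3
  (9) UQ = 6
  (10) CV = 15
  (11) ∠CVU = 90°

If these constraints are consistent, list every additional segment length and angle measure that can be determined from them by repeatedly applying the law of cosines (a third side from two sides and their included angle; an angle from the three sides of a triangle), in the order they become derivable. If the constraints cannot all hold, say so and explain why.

The constraints are consistent. Derivable facts, in order:
After 1 step:
- QT ≈ 14.76
- UC = 3·√26
- ∠AQV = 103.8°
- ∠AVQ = 57.32°
- ∠QAV = 18.89°
- ∠QSV = 18.55°
- ∠QUV = 56.25°
- ∠QVS = 44.42°
- ∠QVU = 93.82°
- ∠SQV = 117.04°
- ∠UQV = 29.93°
After 2 steps:
- ∠AQT = 28.3°
- ∠ATQ = 61.7°
- ∠CUV = 78.69°
- ∠UCV = 11.31°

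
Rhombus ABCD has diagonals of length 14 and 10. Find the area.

Area = (14 * 10) / 2 = 140 / 2 = 70

70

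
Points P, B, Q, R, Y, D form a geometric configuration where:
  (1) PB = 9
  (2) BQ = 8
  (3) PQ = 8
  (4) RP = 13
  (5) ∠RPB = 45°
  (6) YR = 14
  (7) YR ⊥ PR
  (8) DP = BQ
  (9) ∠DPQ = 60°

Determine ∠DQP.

From the given relations: DP = BQ = 8.
Step 1: By the law of cosines on triangle QPD: QD² = 8² + 8² − 2·8·8·cos(60°) = 64, so QD = 8.
Step 2: By the inverse law of cosines on triangle DQP: cos(∠DQP) = (8² + 8² − 8²) / (2·8·8) = 64/128 = 0.5, so ∠DQP = 60°.

Therefore, the measure of angle ∠DQP = 60°.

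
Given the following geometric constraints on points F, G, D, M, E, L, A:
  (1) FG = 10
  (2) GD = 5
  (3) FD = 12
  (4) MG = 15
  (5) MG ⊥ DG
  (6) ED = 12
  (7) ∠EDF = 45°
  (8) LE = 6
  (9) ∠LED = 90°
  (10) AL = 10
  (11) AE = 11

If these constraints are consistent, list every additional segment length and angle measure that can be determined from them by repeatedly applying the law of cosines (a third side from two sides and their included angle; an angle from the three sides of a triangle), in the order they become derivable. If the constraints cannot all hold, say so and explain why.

The constraints are consistent. Derivable facts, in order:
After 1 step:
- DL = 6·√5
- DM = 5·√10
- FE ≈ 9.18
- ∠AEL = 64.42°
- ∠ALE = 82.82°
- ∠DFG = 24.15°
- ∠DGF = 100.95°
- ∠EAL = 32.76°
- ∠FDG = 54.9°
After 2 steps:
- ∠DEF = 67.5°
- ∠DFE = 67.5°
- ∠DLE = 63.43°
- ∠DMG = 18.43°
- ∠EDL = 26.57°
- ∠GDM = 71.57°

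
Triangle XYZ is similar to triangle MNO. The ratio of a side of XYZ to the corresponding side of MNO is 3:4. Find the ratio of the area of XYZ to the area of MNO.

Area ratio = (side ratio)^2 = (3/4)^2 = 9:16.

9:16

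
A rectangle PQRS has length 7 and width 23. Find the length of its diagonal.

Using the Pythagorean theorem:
d² = 7² + 23² = 49 + 529 = 578
d = sqrt(578) = 17*sqrt(2)

17*sqrt(2)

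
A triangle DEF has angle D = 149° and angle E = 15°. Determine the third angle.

The interior angles sum to 180°: angle F = 180 - 149 - 15 = 16°.
The triangle is obtuse (angles 149°, 15°, 16°).

16 degrees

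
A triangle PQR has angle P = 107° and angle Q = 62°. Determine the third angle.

By the triangle angle sum property, the three interior angles of any triangle add up to 180°.
We know angle P = 107° and angle Q = 62°, so their sum is 169°.
Therefore angle R = 180° - 169° = 11°.

11 degrees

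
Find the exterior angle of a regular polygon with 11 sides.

Each exterior angle of a regular n-gon is 360 / n.
For n = 11: 360 / 11 = 360/11 degrees.

360/11 degrees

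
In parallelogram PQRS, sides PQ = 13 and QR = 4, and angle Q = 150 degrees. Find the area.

Area = 13 * 4 * sin(150°) = 52 * 1/2 = 26

26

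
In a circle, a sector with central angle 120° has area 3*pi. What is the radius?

r² = 360 × 3*pi / (π × 120) = 9, so r = 3.

3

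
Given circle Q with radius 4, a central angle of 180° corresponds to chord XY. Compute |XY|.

Chord = 2(4) sin(90°) = 8

8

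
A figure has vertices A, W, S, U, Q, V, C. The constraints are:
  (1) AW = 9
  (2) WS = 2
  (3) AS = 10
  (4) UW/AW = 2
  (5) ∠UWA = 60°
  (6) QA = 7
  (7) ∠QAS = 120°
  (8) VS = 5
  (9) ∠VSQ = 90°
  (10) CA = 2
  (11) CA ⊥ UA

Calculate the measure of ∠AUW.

From the given relations: UW = 2·AW = 2·9 = 18.
Step 1: By the law of cosines on triangle UWA: UA² = 18² + 9² − 2·18·9·cos(60°) = 243, so UA = 9·√3.
Step 2: By the inverse law of cosines on triangle AUW: cos(∠AUW) = ((9·√3)² + 18² − 9²) / (2·9·√3·18) = 486/561.18 = 0.866, so ∠AUW = 30°.

Therefore, the measure of angle ∠AUW = 30°.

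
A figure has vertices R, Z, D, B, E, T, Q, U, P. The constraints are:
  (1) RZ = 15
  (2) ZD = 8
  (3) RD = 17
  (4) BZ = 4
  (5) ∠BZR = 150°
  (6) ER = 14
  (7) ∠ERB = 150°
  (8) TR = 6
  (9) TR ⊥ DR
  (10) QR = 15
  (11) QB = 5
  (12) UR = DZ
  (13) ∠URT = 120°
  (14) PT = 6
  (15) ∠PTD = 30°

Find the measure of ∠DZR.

Step 1: By the inverse law of cosines on triangle DZR: cos(∠DZR) = (8² + 15² − 17²) / (2·8·15) = 0/240 = 0, so ∠DZR = 90°.

Therefore, the measure of angle ∠DZR = 90°.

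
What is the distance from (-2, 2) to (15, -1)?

d = sqrt((17)^2 + (-3)^2) = sqrt(298)

sqrt(298)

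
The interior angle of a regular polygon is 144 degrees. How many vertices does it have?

Each interior angle of a regular n-gon is (n - 2) * 180 / n.
Setting this equal to 144:
(n - 2) * 180 / n = 144
Each exterior angle = 180 - 144 = 36 degrees.
Since exterior angles sum to 360: n = 360 / 36 = 10.

10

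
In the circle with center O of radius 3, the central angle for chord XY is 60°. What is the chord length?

Chord = 2(3) sin(30°) = 3

3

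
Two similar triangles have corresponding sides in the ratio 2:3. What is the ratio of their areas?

The ratio of areas of similar triangles equals the square of the side ratio.
Side ratio = 2:3
Area ratio = (2/3)^2 = 4/9 = 4:9

4:9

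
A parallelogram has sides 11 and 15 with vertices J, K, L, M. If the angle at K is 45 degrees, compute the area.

Area = 11 * 15 * sin(45°) = 165 * sqrt(2)/2 = 165*sqrt(2)/2

165*sqrt(2)/2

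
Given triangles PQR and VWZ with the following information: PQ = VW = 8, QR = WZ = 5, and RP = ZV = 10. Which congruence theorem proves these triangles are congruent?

The given information matches SSS: All three pairs of corresponding sides are equal (Side-Side-Side).

SSS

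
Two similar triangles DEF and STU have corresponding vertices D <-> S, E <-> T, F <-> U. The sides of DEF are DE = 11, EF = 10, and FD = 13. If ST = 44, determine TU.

Similar triangles have proportional sides. Setting up the proportion:
ST / DE = TU / EF
44 / 11 = TU / 10
TU = 10 * 44 / 11 = 40.

40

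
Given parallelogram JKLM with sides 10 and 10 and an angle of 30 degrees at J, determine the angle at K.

In a parallelogram, consecutive angles are supplementary (sum to 180°).
angle K = 180 - angle J
angle K = 180 - 30
angle K = 150 degrees

150 degrees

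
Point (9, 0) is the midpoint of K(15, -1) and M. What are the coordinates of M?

Using the midpoint formula: M = ((x1 + x2)/2, (y1 + y2)/2)
We know M = (9, 0) and K = (15, -1)
For x: 9 = (15 + x2)/2, so x2 = 2*9 - 15 = 3
For y: 0 = (-1 + y2)/2, so y2 = 2*0 - -1 = 1
M = (3, 1)

(3, 1)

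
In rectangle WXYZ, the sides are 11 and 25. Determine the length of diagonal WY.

Using the Pythagorean theorem:
d² = 11² + 25² = 121 + 625 = 746
d = sqrt(746)

sqrt(746)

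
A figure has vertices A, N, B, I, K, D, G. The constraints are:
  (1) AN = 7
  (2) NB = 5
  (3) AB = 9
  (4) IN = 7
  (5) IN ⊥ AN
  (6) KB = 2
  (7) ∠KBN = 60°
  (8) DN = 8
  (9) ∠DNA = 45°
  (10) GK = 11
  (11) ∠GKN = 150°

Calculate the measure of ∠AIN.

Step 1: By the law of cosines on triangle INA: IA² = 7² + 7² − 2·7·7·cos(90°) = 98, so IA = 7·√2.
Step 2: By the inverse law of cosines on triangle AIN: cos(∠AIN) = ((7·√2)² + 7² − 7²) / (2·7·√2·7) = 98/138.59 = 0.7071, so ∠AIN = 45°.

Therefore, the measure of angle ∠AIN = 45°.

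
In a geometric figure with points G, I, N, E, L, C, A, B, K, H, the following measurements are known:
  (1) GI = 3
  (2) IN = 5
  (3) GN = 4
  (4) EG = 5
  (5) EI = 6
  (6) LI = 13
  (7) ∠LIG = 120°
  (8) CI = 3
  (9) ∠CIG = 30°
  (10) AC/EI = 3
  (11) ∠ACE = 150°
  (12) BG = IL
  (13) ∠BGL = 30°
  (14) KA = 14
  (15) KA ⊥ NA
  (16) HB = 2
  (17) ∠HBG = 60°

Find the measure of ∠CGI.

Step 1: By the law of cosines on triangle GIC: GC² = 3² + 3² − 2·3·3·cos(30°) = 2.41, so GC ≈ 1.55.
Step 2: By the inverse law of cosines on triangle CGI: cos(∠CGI) = (1.55² + 3² − 3²) / (2·1.55·3) = 2.41/9.32 = 0.2588, so ∠CGI = 75°.

Therefore, the measure of angle ∠CGI = 75°.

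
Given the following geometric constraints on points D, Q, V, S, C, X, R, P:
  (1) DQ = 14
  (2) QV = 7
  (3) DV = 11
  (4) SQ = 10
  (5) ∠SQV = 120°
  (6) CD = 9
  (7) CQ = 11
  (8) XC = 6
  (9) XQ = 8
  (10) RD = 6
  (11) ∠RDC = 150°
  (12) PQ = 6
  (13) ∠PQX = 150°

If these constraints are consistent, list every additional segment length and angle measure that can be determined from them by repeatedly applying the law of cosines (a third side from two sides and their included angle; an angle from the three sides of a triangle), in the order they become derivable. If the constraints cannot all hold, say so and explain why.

The constraints are consistent. Derivable facts, in order:
After 1 step:
- CR ≈ 14.51
- VS ≈ 14.8
- XP ≈ 13.53
- ∠CDQ = 51.75°
- ∠CQD = 39.98°
- ∠CQX = 32.16°
- ∠CXQ = 102.64°
- ∠DCQ = 88.26°
- ∠DQV = 50.75°
- ∠DVQ = 99.72°
- ∠QCX = 45.21°
- ∠QDV = 29.53°
After 2 steps:
- ∠CRD = 18.07°
- ∠DCR = 11.93°
- ∠PXQ = 12.81°
- ∠QPX = 17.19°
- ∠QSV = 24.18°
- ∠QVS = 35.82°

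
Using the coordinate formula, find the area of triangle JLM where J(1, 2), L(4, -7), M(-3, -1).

Using the Shoelace formula for a triangle:
Area = (1/2)|x0(y1 - y2) + x1(y2 - y0) + x2(y0 - y1)|
Area = (1/2)|1(-7 - -1) + 4(-1 - 2) + -3(2 - -7)|
Area = (1/2)|-6 + -12 + -27|
Area = (1/2)|-45|
Area = (1/2)(45)
Area = 45/2

45/2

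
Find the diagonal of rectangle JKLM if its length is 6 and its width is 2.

d = sqrt(6^2 + 2^2) = sqrt(40) = 2*sqrt(10)

2*sqrt(10)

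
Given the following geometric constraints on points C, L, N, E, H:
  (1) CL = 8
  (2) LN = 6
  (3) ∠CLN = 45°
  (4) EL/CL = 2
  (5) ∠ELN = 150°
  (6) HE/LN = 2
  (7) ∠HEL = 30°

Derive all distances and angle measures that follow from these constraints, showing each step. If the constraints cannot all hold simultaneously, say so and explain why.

The constraints are consistent.

From the given relations:
  EL = 2·CL = 2·8 = 16
  HE = 2·LN = 2·6 = 12

Step 1: From CL = 8, LN = 6, and ∠CLN = 45°, by the law of cosines:
  CN² = CL² + LN² - 2·CL·LN·cos(45°) = 64 + 36 - 67.88 = 32.12
  CN ≈ 5.67

Step 2: From LE = 16, EH = 12, and ∠LEH = 30°, by the law of cosines:
  LH² = LE² + EH² - 2·LE·EH·cos(30°) = 256 + 144 - 332.6 = 67.45
  LH ≈ 8.21

Step 3: From NL = 6, LE = 16, and ∠NLE = 150°, by the law of cosines:
  NE² = NL² + LE² - 2·NL·LE·cos(150°) = 36 + 256 + 166.3 = 458.3
  NE ≈ 21.41

Step 4: From CL = 8, CN = 5.67, LN = 6, by the inverse law of cosines:
  cos(∠LCN) = (CL² + CN² - LN²) / (2·CL·CN)
  ∠LCN = 48.47°

Step 5: From LE = 16, LH = 8.21, EH = 12, by the inverse law of cosines:
  cos(∠ELH) = (LE² + LH² - EH²) / (2·LE·LH)
  ∠ELH = 46.94°

Step 6: From NC = 5.67, NL = 6, CL = 8, by the inverse law of cosines:
  cos(∠CNL) = (NC² + NL² - CL²) / (2·NC·NL)
  ∠CNL = 86.53°

Step 7: From NE = 21.41, NL = 6, EL = 16, by the inverse law of cosines:
  cos(∠ENL) = (NE² + NL² - EL²) / (2·NE·NL)
  ∠ENL = 21.94°

Step 8: From EL = 16, EN = 21.41, LN = 6, by the inverse law of cosines:
  cos(∠LEN) = (EL² + EN² - LN²) / (2·EL·EN)
  ∠LEN = 8.06°

Step 9: From HE = 12, HL = 8.21, EL = 16, by the inverse law of cosines:
  cos(∠EHL) = (HE² + HL² - EL²) / (2·HE·HL)
  ∠EHL = 103.06°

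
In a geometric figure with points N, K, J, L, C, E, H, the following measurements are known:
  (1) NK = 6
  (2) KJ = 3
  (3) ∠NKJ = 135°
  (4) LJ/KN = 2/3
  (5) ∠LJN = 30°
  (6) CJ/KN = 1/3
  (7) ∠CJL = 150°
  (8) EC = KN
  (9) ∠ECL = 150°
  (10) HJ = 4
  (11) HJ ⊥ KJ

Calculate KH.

Step 1: By the law of cosines on triangle KJH: KH² = 3² + 4² − 2·3·4·cos(90°) = 25, so KH = 5.

Therefore, the length of KH = 5.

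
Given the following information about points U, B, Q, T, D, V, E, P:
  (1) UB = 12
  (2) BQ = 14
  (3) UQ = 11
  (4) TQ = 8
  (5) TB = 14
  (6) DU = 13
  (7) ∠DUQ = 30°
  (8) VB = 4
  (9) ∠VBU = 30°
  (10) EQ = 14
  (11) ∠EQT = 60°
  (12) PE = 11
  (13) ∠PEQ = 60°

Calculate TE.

Step 1: By the law of cosines on triangle TQE: TE² = 8² + 14² − 2·8·14·cos(60°) = 148, so TE = 2·√37.

Therefore, the length of TE = 2·√37.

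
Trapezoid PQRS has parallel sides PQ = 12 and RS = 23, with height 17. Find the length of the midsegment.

The midsegment of a trapezoid = (base1 + base2) / 2
midsegment = (12 + 23) / 2
midsegment = 35 / 2
midsegment = 35/2

35/2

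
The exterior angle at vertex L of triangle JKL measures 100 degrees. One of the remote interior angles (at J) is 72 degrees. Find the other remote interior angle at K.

The exterior angle theorem states that an exterior angle equals the sum of the two non-adjacent interior angles.
So 100 = 72 + angle K, which gives angle K = 100 - 72 = 28 degrees.

28 degrees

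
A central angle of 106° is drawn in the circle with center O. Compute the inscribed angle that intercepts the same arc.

An inscribed angle intercepts an arc from a point on the circle, while the central angle intercepts the same arc from the center.
The inscribed angle is always half the central angle: 106° / 2 = 53°.

53°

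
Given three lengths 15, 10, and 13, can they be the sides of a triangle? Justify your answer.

Yes.
The triangle inequality requires that the sum of any two sides exceeds the third.
Here 10 + 13 = 23 > 15, so the condition is met.

Yes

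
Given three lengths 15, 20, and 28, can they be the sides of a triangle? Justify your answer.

Yes.
The triangle inequality requires that the sum of any two sides exceeds the third.
Here 15 + 20 = 35 > 28, so the condition is met.

Yes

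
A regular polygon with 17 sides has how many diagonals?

The number of diagonals in an n-gon is n(n - 3)/2.
For n = 17: 17(17 - 3)/2 = 17 × 14 / 2 = 119.

119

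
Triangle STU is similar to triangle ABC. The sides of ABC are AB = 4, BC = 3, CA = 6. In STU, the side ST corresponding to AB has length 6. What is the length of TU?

Similar triangles have proportional sides. Setting up the proportion:
ST / AB = TU / BC
6 / 4 = TU / 3
TU = 3 * 6 / 4 = 9/2.

9/2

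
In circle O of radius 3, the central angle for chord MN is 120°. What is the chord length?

Drop a perpendicular from the center to the chord, bisecting both the chord and the central angle.
Each half-chord = r sin(θ/2) = 3 sin(60°).
The full chord = 2 × 3 × sin(60°) = 3*sqrt(3).

3*sqrt(3)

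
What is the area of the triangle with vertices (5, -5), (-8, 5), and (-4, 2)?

The Shoelace formula computes the area from vertex coordinates by summing cross products.
For vertices (5,-5), (-8,5), (-4,2):
Signed sum = 5*5 - -8*-5 + -8*2 - -4*5 + -4*-5 - 5*2
= -15 + 4 + 10 = -1
Area = (1/2)|-1| = 1/2.

1/2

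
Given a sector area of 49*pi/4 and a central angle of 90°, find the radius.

The sector covers 90°/360° = 1/4 of the full circle.
Full circle area = 49*pi/4 / 1/4 = 49*pi.
Since full area = πr², we get r² = 49*pi/π = 49, so r = 7.

7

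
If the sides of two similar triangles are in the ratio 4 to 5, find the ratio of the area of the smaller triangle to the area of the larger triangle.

Area ratio = (side ratio)^2 = (4/5)^2 = 16:25.

16:25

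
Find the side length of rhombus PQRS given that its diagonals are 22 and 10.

In a rhombus, the diagonals bisect each other perpendicularly, creating four congruent right triangles.
Each triangle has legs 11 (half of 22) and 5 (half of 10).
The hypotenuse of each right triangle is a side of the rhombus:
side = sqrt(11^2 + 5^2) = sqrt(146)

sqrt(146)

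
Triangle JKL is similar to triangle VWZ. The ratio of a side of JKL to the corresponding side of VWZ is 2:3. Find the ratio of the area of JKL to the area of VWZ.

Area ratio = (side ratio)^2 = (2/3)^2 = 4:9.

4:9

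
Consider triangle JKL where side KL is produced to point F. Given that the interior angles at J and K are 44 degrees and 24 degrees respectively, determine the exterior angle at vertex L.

By the exterior angle theorem, an exterior angle of a triangle equals the sum of the two remote interior angles.
Exterior angle = angle J + angle K
Exterior angle = 44 + 24 = 68 degrees

68 degrees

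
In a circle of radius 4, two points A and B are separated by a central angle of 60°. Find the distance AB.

Chord = 2(4) sin(30°) = 4

4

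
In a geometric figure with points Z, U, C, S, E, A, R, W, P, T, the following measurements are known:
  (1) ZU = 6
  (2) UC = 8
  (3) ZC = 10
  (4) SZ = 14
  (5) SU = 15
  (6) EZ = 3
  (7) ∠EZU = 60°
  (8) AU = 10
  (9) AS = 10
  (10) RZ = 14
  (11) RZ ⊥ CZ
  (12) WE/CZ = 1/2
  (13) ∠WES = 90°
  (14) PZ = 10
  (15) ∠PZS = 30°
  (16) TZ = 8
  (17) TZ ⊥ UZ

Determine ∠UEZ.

Step 1: By the law of cosines on triangle EZU: EU² = 3² + 6² − 2·3·6·cos(60°) = 27, so EU = 3·√3.
Step 2: By the inverse law of cosines on triangle UEZ: cos(∠UEZ) = ((3·√3)² + 3² − 6²) / (2·3·√3·3) = 0/31.18 = 0, so ∠UEZ = 90°.

Therefore, the measure of angle ∠UEZ = 90°.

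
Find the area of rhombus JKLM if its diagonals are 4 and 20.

Area = (4 * 20) / 2 = 80 / 2 = 40

40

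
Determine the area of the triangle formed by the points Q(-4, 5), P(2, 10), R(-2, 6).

The Shoelace formula computes the area from vertex coordinates by summing cross products.
For vertices (-4,5), (2,10), (-2,6):
Signed sum = -4*10 - 2*5 + 2*6 - -2*10 + -2*5 - -4*6
= -50 + 32 + 14 = -4
Area = (1/2)|-4| = 2.

2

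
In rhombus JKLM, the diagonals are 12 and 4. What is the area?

Area of a rhombus = (d1 * d2) / 2
Area = (12 * 4) / 2
Area = 48 / 2
Area = 24

24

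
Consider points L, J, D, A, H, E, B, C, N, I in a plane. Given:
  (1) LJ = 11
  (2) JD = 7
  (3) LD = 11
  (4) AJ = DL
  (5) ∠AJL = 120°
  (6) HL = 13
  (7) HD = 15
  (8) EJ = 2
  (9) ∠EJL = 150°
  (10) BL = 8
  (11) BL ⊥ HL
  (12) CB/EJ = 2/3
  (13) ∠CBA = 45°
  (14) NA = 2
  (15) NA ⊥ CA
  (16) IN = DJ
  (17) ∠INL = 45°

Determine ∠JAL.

From the given relations: AJ = DL = 11.
Step 1: By the law of cosines on triangle AJL: AL² = 11² + 11² − 2·11·11·cos(120°) = 363, so AL = 11·√3.
Step 2: By the inverse law of cosines on triangle JAL: cos(∠JAL) = (11² + (11·√3)² − 11²) / (2·11·11·√3) = 363/419.16 = 0.866, so ∠JAL = 30°.

Therefore, the measure of angle ∠JAL = 30°.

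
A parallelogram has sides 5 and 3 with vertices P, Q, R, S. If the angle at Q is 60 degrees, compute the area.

The area of a parallelogram equals the product of two adjacent sides times the sine of the included angle.
This is because the height equals 3 * sin(60°) = 3*sqrt(3)/2.
Area = 5 * 3*sqrt(3)/2 = 15*sqrt(3)/2

15*sqrt(3)/2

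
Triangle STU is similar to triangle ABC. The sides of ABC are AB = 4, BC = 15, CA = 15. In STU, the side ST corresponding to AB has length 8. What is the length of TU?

Since the triangles are similar, the ratio of corresponding sides is constant.
Scale factor k = ST / AB = 8 / 4 = 2
TU = k * BC = 2 * 15 = 30

30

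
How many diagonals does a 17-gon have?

The number of diagonals in an n-gon is n(n - 3)/2.
For n = 17: 17(17 - 3)/2 = 17 × 14 / 2 = 119.

119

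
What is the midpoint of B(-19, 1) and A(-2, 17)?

The midpoint is the point halfway along the segment.
Move half the horizontal distance: -19 + (-2 - -19)/2 = -19 + 17/2 = -21/2
Move half the vertical distance: 1 + (17 - 1)/2 = 1 + 16/2 = 9
Midpoint = (-21/2, 9)

(-21/2, 9)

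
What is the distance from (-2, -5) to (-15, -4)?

d = sqrt((-13)^2 + (1)^2) = sqrt(170)

sqrt(170)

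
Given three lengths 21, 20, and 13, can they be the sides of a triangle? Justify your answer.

For three segments to close into a triangle, no single side can be as long as the other two combined.
The longest side is 21, and 13 + 20 = 33 > 21.
A triangle can be formed.

Yes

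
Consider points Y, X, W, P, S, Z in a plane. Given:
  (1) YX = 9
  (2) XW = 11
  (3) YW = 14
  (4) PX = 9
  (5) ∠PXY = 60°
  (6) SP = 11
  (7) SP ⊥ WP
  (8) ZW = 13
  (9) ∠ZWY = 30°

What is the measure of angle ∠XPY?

Step 1: By the law of cosines on triangle PXY: PY² = 9² + 9² − 2·9·9·cos(60°) = 81, so PY = 9.
Step 2: By the inverse law of cosines on triangle XPY: cos(∠XPY) = (9² + 9² − 9²) / (2·9·9) = 81/162 = 0.5, so ∠XPY = 60°.

Therefore, the measure of angle ∠XPY = 60°.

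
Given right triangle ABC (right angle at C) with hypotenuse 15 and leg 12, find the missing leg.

By the Pythagorean theorem: BC^2 = AB^2 - AC^2
BC^2 = 15^2 - 12^2 = 225 - 144 = 81
BC = sqrt(81) = 9

9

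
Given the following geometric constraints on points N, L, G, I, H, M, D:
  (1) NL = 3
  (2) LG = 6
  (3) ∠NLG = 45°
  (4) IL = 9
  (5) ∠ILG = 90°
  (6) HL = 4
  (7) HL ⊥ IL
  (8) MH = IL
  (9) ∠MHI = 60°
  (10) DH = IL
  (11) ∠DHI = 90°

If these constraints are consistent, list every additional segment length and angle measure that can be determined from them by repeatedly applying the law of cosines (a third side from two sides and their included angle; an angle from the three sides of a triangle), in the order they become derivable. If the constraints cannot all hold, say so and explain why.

The constraints are consistent. Derivable facts, in order:
After 1 step:
- GI = 3·√13
- IH = √97
- NG ≈ 4.42
After 2 steps:
- ID = √178
- IM ≈ 9.45
- ∠GIL = 33.69°
- ∠GNL = 106.32°
- ∠HIL = 23.96°
- ∠IGL = 56.31°
- ∠IHL = 66.04°
- ∠LGN = 28.68°
After 3 steps:
- ∠DIH = 42.42°
- ∠HDI = 47.58°
- ∠HIM = 55.54°
- ∠HMI = 64.46°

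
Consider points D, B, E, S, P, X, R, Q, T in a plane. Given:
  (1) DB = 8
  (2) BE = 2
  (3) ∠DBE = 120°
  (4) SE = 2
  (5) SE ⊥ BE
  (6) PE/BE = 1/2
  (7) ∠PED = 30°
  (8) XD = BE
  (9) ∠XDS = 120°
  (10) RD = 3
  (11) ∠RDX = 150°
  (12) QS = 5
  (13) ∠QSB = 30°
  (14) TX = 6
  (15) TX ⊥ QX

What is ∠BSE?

Step 1: By the law of cosines on triangle SEB: SB² = 2² + 2² − 2·2·2·cos(90°) = 8, so SB = 2·√2.
Step 2: By the inverse law of cosines on triangle BSE: cos(∠BSE) = ((2·√2)² + 2² − 2²) / (2·2·√2·2) = 8/11.31 = 0.7071, so ∠BSE = 45°.

Therefore, the measure of angle ∠BSE = 45°.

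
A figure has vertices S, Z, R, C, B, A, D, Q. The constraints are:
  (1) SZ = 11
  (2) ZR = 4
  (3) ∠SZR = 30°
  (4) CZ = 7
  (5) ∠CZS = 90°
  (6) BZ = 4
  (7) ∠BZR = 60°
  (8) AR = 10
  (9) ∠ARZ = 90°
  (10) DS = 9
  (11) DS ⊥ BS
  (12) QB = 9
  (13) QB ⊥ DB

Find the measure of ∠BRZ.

Step 1: By the law of cosines on triangle RZB: RB² = 4² + 4² − 2·4·4·cos(60°) = 16, so RB = 4.
Step 2: By the inverse law of cosines on triangle BRZ: cos(∠BRZ) = (4² + 4² − 4²) / (2·4·4) = 16/32 = 0.5, so ∠BRZ = 60°.

Therefore, the measure of angle ∠BRZ = 60°.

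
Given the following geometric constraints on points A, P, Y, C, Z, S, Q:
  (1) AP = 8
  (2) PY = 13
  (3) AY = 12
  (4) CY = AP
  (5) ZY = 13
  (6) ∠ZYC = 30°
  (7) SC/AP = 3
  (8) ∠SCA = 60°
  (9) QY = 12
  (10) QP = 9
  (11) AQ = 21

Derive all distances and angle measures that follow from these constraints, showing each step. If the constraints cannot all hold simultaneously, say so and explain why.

These constraints are not satisfiable: by the triangle inequality in triangle PAQ, (1) AP = 8 and (10) QP = 9 force AQ ≤ 8 + 9 = 17, but (11) says AQ = 21. No planar figure meets all of them, so nothing further can be derived.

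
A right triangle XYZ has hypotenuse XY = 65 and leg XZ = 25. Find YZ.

YZ = sqrt(65^2 - 25^2) = sqrt(3600) = 60

60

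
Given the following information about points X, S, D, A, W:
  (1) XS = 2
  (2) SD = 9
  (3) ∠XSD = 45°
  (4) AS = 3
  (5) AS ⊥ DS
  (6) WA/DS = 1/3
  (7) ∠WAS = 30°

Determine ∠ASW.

From the given relations: WA = 1/3·DS = 1/3·9 = 3.
Step 1: By the law of cosines on triangle SAW: SW² = 3² + 3² − 2·3·3·cos(30°) = 2.41, so SW ≈ 1.55.
Step 2: By the inverse law of cosines on triangle ASW: cos(∠ASW) = (3² + 1.55² − 3²) / (2·3·1.55) = 2.41/9.32 = 0.2588, so ∠ASW = 75°.

Therefore, the measure of angle ∠ASW = 75°.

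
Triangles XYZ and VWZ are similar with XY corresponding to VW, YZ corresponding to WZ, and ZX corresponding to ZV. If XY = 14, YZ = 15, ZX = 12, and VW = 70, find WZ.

Similar triangles have proportional sides. Setting up the proportion:
VW / XY = WZ / YZ
70 / 14 = WZ / 15
WZ = 15 * 70 / 14 = 75.

75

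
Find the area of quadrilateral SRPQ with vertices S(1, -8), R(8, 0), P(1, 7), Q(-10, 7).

The Shoelace formula works by pairing each vertex with the next (cycling back to the first).
For each pair, compute x_i*y_(i+1) - x_(i+1)*y_i:
  (1*0 - 8*-8) = 64
  (8*7 - 1*0) = 56
  (1*7 - -10*7) = 77
  (-10*-8 - 1*7) = 73
Taking half the absolute value of the total: Area = (1/2)(270) = 135.

135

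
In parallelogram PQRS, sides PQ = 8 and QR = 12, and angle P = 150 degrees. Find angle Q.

Opposite sides of a parallelogram are parallel, so consecutive angles form co-interior angles on a transversal.
Co-interior angles sum to 180°, giving angle Q = 180 - 150 = 30 degrees.

30 degrees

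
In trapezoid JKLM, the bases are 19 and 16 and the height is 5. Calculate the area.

Area = (19 + 16) * 5 / 2 = 175 / 2 = 175/2

175/2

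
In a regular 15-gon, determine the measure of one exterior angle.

Each exterior angle of a regular n-gon is 360 / n.
For n = 15: 360 / 15 = 24 degrees.

24 degrees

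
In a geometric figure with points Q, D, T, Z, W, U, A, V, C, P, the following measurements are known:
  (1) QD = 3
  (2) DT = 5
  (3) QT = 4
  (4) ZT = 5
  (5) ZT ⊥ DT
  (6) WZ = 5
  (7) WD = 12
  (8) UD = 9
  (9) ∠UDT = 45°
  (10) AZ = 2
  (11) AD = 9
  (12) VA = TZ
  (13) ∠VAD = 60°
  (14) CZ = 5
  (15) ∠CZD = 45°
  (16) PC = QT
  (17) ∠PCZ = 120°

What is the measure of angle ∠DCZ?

Step 1: By the law of cosines on triangle ZTD: ZD² = 5² + 5² − 2·5·5·cos(90°) = 50, so ZD = 5·√2.
Step 2: By the law of cosines on triangle CZD: CD² = 5² + (5·√2)² − 2·5·5·√2·cos(45°) = 25, so CD = 5.
Step 3: By the inverse law of cosines on triangle DCZ: cos(∠DCZ) = (5² + 5² − (5·√2)²) / (2·5·5) = 0/50 = 0, so ∠DCZ = 90°.

Therefore, the measure of angle ∠DCZ = 90°.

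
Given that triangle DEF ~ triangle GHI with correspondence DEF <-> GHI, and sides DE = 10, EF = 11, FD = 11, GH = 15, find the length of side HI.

Since the triangles are similar, the ratio of corresponding sides is constant.
Scale factor k = GH / DE = 15 / 10 = 3/2
HI = k * EF = 3/2 * 11 = 33/2

33/2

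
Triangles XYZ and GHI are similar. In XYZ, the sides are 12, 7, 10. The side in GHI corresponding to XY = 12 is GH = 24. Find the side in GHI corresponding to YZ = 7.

Similar triangles have proportional sides. Setting up the proportion:
GH / XY = HI / YZ
24 / 12 = HI / 7
HI = 7 * 24 / 12 = 14.

14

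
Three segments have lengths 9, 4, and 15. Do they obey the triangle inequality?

The longest side is 15. The other two sides sum to 4 + 9 = 13.
Since 13 ≤ 15, the two shorter sides cannot reach around to close the triangle.

No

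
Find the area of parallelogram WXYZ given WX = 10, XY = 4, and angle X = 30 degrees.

Area = a * b * sin(theta)
Area = 10 * 4 * sin(30 degrees)
Area = 40 * 1/2
Area = 20

20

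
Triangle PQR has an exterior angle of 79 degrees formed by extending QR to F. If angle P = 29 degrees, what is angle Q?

angle Q = 79 - 29 = 50 degrees (exterior angle theorem).

50 degrees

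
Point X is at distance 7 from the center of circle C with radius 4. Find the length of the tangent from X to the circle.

Let T be the point of tangency. Then CT ⊥ XT (radius ⊥ tangent).
In right triangle CTX: CX² = CT² + XT²
7² = 4² + XT²
XT² = 33, XT = sqrt(33)

sqrt(33)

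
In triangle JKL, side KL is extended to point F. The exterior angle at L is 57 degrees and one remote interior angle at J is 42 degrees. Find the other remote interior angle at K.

By the exterior angle theorem: exterior angle = sum of remote interior angles.
57 = 42 + angle K
angle K = 57 - 42 = 15 degrees

15 degrees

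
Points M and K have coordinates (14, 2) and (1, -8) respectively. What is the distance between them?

d = sqrt((-13)^2 + (-10)^2) = sqrt(269)

sqrt(269)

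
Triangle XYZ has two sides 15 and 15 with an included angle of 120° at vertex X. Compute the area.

When two sides and the included angle are known, the area formula is (1/2)ab sin(C).
The height from one side to the opposite vertex is 15 sin(120°) = 15*sqrt(3)/2.
Area = (1/2) * 15 * 15*sqrt(3)/2 = 225*sqrt(3)/4.

225*sqrt(3)/4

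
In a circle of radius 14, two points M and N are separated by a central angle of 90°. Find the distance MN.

Chord length = 2r sin(θ/2)
= 2 × 14 × sin(90°/2)
= 2 × 14 × sin(45°)
= 14*sqrt(2)

14*sqrt(2)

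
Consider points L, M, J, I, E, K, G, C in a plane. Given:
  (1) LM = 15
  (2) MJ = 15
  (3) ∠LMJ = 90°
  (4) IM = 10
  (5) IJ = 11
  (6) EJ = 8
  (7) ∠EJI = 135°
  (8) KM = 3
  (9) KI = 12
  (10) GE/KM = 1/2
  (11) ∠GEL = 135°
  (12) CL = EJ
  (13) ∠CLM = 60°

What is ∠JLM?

Step 1: By the law of cosines on triangle LMJ: LJ² = 15² + 15² − 2·15·15·cos(90°) = 450, so LJ = 15·√2.
Step 2: By the inverse law of cosines on triangle JLM: cos(∠JLM) = ((15·√2)² + 15² − 15²) / (2·15·√2·15) = 450/636.4 = 0.7071, so ∠JLM = 45°.

Therefore, the measure of angle ∠JLM = 45°.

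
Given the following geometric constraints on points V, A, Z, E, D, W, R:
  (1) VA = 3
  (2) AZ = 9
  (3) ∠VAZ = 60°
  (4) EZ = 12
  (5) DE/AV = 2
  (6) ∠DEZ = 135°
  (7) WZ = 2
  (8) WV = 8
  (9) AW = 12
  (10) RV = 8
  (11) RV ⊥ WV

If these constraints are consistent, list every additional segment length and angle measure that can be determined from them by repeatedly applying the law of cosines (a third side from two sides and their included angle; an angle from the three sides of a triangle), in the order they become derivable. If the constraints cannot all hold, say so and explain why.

These constraints are not satisfiable: by the triangle inequality in triangle ZAW, (2) AZ = 9 and (7) WZ = 2 force AW ≤ 9 + 2 = 11, but (9) says AW = 12. No planar figure meets all of them, so nothing further can be derived.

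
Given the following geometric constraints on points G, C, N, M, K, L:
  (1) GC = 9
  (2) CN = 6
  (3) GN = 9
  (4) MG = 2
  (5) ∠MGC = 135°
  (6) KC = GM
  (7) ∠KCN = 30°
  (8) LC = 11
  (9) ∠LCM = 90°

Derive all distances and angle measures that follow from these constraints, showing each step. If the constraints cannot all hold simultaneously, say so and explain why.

The constraints are consistent.

From the given relations:
  KC = GM = 2

Step 1: From CG = 9, GM = 2, and ∠CGM = 135°, by the law of cosines:
  CM² = CG² + GM² - 2·CG·GM·cos(135°) = 81 + 4 + 25.46 = 110.5
  CM ≈ 10.51

Step 2: From NC = 6, CK = 2, and ∠NCK = 30°, by the law of cosines:
  NK² = NC² + CK² - 2·NC·CK·cos(30°) = 36 + 4 - 20.78 = 19.22
  NK ≈ 4.38

Step 3: From GC = 9, GN = 9, CN = 6, by the inverse law of cosines:
  cos(∠CGN) = (GC² + GN² - CN²) / (2·GC·GN)
  ∠CGN = 38.94°

Step 4: From CG = 9, CN = 6, GN = 9, by the inverse law of cosines:
  cos(∠GCN) = (CG² + CN² - GN²) / (2·CG·CN)
  ∠GCN = 70.53°

Step 5: From NC = 6, NG = 9, CG = 9, by the inverse law of cosines:
  cos(∠CNG) = (NC² + NG² - CG²) / (2·NC·NG)
  ∠CNG = 70.53°

Step 6: From MC = 10.51, CL = 11, and ∠MCL = 90°, by the law of cosines:
  ML² = MC² + CL² - 2·MC·CL·cos(90°) = 110.5 + 121 - 0 = 231.5
  ML ≈ 15.21

Step 7: From CG = 9, CM = 10.51, GM = 2, by the inverse law of cosines:
  cos(∠GCM) = (CG² + CM² - GM²) / (2·CG·CM)
  ∠GCM = 7.73°

Step 8: From NC = 6, NK = 4.38, CK = 2, by the inverse law of cosines:
  cos(∠CNK) = (NC² + NK² - CK²) / (2·NC·NK)
  ∠CNK = 13.19°

Step 9: From MC = 10.51, MG = 2, CG = 9, by the inverse law of cosines:
  cos(∠CMG) = (MC² + MG² - CG²) / (2·MC·MG)
  ∠CMG = 37.27°

Step 10: From KC = 2, KN = 4.38, CN = 6, by the inverse law of cosines:
  cos(∠CKN) = (KC² + KN² - CN²) / (2·KC·KN)
  ∠CKN = 136.81°

Step 11: From MC = 10.51, ML = 15.21, CL = 11, by the inverse law of cosines:
  cos(∠CML) = (MC² + ML² - CL²) / (2·MC·ML)
  ∠CML = 46.31°

Step 12: From LC = 11, LM = 15.21, CM = 10.51, by the inverse law of cosines:
  cos(∠CLM) = (LC² + LM² - CM²) / (2·LC·LM)
  ∠CLM = 43.69°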